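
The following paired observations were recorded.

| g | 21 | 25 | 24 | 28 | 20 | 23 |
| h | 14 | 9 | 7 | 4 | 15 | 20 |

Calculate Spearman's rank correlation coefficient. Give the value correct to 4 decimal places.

-0.7714

Rank g: 2, 5, 4, 6, 1, 3
Rank h: 4, 3, 2, 1, 5, 6
d = rank(g) − rank(h): -2, 2, 2, 5, -4, -3; Σd² = 62
ρ = 1 − 6Σd² / [n(n²−1)] = 1 − 6×62 / (6×35) = 1 − 372/210 ≈ -0.7714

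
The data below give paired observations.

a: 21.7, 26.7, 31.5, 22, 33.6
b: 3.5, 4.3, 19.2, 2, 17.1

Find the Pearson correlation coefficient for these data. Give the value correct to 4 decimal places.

n = 5, Σa = 135.5, Σb = 46.1, Σa² = 3788.99, Σb² = 695.79, Σab = 1414.12
nΣab − ΣaΣb = 7070.6 − 6246.55 = 824.05
nΣa² − (Σa)² = 18944.95 − 18360.25 = 584.7; nΣb² − (Σb)² = 3478.95 − 2125.21 = 1353.74
r = 824.05 / √(584.7 × 1353.74) = 824.05 / 889.6807 ≈ 0.9262

0.9262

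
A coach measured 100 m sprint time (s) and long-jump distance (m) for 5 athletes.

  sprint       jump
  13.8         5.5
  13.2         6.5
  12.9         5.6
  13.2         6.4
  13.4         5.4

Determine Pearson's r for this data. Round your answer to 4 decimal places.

n = 5, Σx = 66.5, Σy = 29.4, Σx² = 884.89, Σy² = 173.98, Σxy = 390.78
nΣxy − ΣxΣy = 1953.9 − 1955.1 = -1.2
nΣx² − (Σx)² = 4424.45 − 4422.25 = 2.2; nΣy² − (Σy)² = 869.9 − 864.36 = 5.54
r = -1.2 / √(2.2 × 5.54) = -1.2 / 3.4911 ≈ -0.3437

-0.3437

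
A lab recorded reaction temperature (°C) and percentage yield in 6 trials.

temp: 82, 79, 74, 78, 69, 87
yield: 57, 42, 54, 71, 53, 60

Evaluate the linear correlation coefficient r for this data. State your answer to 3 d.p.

n = 6, Σx = 469, Σy = 337, Σx² = 36855, Σy² = 19379, Σxy = 26403
nΣxy − ΣxΣy = 158418 − 158053 = 365
nΣx² − (Σx)² = 221130 − 219961 = 1169; nΣy² − (Σy)² = 116274 − 113569 = 2705
r = 365 / √(1169 × 2705) = 365 / 1778.2421 ≈ 0.205

0.205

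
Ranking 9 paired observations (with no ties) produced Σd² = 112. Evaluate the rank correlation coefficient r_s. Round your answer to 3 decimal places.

ρ = 1 − 6Σd² / [n(n²−1)] = 1 − 6×112 / (9×80)
  = 1 − 672/720 = 1 − 0.9333 ≈ 0.067

0.067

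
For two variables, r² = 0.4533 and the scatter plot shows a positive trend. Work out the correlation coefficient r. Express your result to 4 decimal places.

0.6733

|r| = √0.4533 = 0.6733
The association is positive, so r = 0.6733.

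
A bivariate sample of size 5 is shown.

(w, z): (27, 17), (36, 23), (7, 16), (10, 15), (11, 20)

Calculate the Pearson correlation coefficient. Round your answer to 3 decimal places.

0.682

n = 5, Σw = 91, Σz = 91, Σw² = 2295, Σz² = 1699, Σwz = 1769
nΣwz − ΣwΣz = 8845 − 8281 = 564
nΣw² − (Σw)² = 11475 − 8281 = 3194; nΣz² − (Σz)² = 8495 − 8281 = 214
r = 564 / √(3194 × 214) = 564 / 826.7503 ≈ 0.682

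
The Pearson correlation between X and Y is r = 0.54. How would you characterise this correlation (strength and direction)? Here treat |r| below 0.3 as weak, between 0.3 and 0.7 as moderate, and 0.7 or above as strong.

r = 0.54 > 0 so the relationship is positive.
|r| = 0.54, which falls in the moderate range.

moderate positive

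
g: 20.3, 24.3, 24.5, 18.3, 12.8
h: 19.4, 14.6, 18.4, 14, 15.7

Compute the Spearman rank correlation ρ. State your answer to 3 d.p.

0.300

Rank g: 3, 4, 5, 2, 1
Rank h: 5, 2, 4, 1, 3
d = rank(g) − rank(h): -2, 2, 1, 1, -2; Σd² = 14
ρ = 1 − 6Σd² / [n(n²−1)] = 1 − 6×14 / (5×24) = 1 − 84/120 ≈ 0.300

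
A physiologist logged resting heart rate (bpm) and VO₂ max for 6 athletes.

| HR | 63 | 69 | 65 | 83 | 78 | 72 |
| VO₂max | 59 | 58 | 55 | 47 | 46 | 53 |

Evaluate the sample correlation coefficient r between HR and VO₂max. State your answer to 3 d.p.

n = 6, Σx = 430, Σy = 318, Σx² = 31112, Σy² = 17004, Σxy = 22599
nΣxy − ΣxΣy = 135594 − 136740 = -1146
nΣx² − (Σx)² = 186672 − 184900 = 1772; nΣy² − (Σy)² = 102024 − 101124 = 900
r = -1146 / √(1772 × 900) = -1146 / 1262.8539 ≈ -0.907

-0.907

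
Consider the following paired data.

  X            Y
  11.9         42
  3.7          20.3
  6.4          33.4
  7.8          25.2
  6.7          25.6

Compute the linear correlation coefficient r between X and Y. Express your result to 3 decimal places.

n = 5, ΣX = 36.5, ΣY = 146.5, ΣX² = 301.99, ΣY² = 4582.05, ΣXY = 1156.75
nΣXY − ΣXΣY = 5783.75 − 5347.25 = 436.5
nΣX² − (ΣX)² = 1509.95 − 1332.25 = 177.7; nΣY² − (ΣY)² = 22910.25 − 21462.25 = 1448
r = 436.5 / √(177.7 × 1448) = 436.5 / 507.2569 ≈ 0.861

0.861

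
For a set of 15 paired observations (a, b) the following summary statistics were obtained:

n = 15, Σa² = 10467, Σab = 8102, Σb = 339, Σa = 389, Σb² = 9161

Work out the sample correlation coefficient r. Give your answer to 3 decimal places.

r = (nΣab − ΣaΣb) / √[(nΣa² − (Σa)²)(nΣb² − (Σb)²)]
Numerator: 15×8102 − 389×339 = -10341
Denominator: √[(157005 − 151321)(137415 − 114921)] = √[5684 × 22494] = 11307.3381
r = -10341 / 11307.3381 ≈ -0.915

-0.915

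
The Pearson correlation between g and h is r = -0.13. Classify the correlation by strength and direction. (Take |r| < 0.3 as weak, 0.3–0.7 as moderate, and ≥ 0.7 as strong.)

r = -0.13 < 0 so the relationship is negative.
|r| = 0.13, which falls in the weak range.

weak negative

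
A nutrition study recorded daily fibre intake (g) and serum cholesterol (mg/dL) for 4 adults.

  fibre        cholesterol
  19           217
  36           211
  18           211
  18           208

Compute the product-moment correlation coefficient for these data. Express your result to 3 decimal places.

n = 4, Σx = 91, Σy = 847, Σx² = 2305, Σy² = 179395, Σxy = 19261
nΣxy − ΣxΣy = 77044 − 77077 = -33
nΣx² − (Σx)² = 9220 − 8281 = 939; nΣy² − (Σy)² = 717580 − 717409 = 171
r = -33 / √(939 × 171) = -33 / 400.7106 ≈ -0.082

-0.082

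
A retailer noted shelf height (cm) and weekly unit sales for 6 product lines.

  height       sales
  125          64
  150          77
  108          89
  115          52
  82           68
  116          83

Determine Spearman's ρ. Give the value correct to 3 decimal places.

-0.086

Rank height: 5, 6, 2, 3, 1, 4
Rank sales: 2, 4, 6, 1, 3, 5
d = rank(height) − rank(sales): 3, 2, -4, 2, -2, -1; Σd² = 38
ρ = 1 − 6Σd² / [n(n²−1)] = 1 − 6×38 / (6×35) = 1 − 228/210 ≈ -0.086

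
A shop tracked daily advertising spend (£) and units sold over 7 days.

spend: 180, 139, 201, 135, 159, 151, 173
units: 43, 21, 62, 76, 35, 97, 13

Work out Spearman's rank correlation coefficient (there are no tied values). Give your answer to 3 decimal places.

-0.179

Rank spend: 6, 2, 7, 1, 4, 3, 5
Rank units: 4, 2, 5, 6, 3, 7, 1
d = rank(spend) − rank(units): 2, 0, 2, -5, 1, -4, 4; Σd² = 66
ρ = 1 − 6Σd² / [n(n²−1)] = 1 − 6×66 / (7×48) = 1 − 396/336 ≈ -0.179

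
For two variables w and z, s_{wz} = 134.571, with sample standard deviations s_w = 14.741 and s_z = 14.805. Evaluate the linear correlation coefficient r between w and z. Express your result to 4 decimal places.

r = Cov(w,z) / (s_w · s_z) = 134.571 / (14.741 × 14.805)
  = 134.571 / 218.2405 ≈ 0.6166

0.6166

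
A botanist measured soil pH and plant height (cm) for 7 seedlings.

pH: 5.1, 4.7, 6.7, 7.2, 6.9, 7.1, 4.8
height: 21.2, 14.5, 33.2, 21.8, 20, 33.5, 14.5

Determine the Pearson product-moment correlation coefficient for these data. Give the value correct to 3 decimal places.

0.696

n = 7, Σx = 42.5, Σy = 158.7, Σx² = 265.89, Σy² = 3969.67, Σxy = 1001.12
nΣxy − ΣxΣy = 7007.84 − 6744.75 = 263.09
nΣx² − (Σx)² = 1861.23 − 1806.25 = 54.98; nΣy² − (Σy)² = 27787.69 − 25185.69 = 2602
r = 263.09 / √(54.98 × 2602) = 263.09 / 378.2300 ≈ 0.696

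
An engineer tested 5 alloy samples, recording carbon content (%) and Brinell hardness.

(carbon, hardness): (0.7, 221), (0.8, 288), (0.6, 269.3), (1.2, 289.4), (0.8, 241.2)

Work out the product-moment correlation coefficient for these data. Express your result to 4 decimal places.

0.4983

n = 5, Σx = 4.1, Σy = 1308.9, Σx² = 3.57, Σy² = 346237.29, Σxy = 1086.92
nΣxy − ΣxΣy = 5434.6 − 5366.49 = 68.11
nΣx² − (Σx)² = 17.85 − 16.81 = 1.04; nΣy² − (Σy)² = 1731186.45 − 1713219.21 = 17967.24
r = 68.11 / √(1.04 × 17967.24) = 68.11 / 136.6965 ≈ 0.4983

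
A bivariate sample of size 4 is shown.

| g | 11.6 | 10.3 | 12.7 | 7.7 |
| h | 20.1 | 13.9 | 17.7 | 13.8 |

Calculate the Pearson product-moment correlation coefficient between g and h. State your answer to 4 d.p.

0.7407

n = 4, Σg = 42.3, Σh = 65.5, Σg² = 461.23, Σh² = 1100.95, Σgh = 707.38
nΣgh − ΣgΣh = 2829.52 − 2770.65 = 58.87
nΣg² − (Σg)² = 1844.92 − 1789.29 = 55.63; nΣh² − (Σh)² = 4403.8 − 4290.25 = 113.55
r = 58.87 / √(55.63 × 113.55) = 58.87 / 79.4782 ≈ 0.7407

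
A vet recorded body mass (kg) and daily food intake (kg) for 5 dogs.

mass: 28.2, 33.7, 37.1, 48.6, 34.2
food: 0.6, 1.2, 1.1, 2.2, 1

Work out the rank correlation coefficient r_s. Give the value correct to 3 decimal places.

0.700

Rank mass: 1, 2, 4, 5, 3
Rank food: 1, 4, 3, 5, 2
d = rank(mass) − rank(food): 0, -2, 1, 0, 1; Σd² = 6
ρ = 1 − 6Σd² / [n(n²−1)] = 1 − 6×6 / (5×24) = 1 − 36/120 ≈ 0.700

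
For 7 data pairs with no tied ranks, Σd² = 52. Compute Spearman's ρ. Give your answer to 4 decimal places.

ρ = 1 − 6Σd² / [n(n²−1)] = 1 − 6×52 / (7×48)
  = 1 − 312/336 = 1 − 0.92857 ≈ 0.0714

0.0714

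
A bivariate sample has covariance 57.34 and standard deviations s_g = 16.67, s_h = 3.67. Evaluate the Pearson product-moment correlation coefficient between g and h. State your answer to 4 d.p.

0.9373

r = Cov(g,h) / (s_g · s_h) = 57.34 / (16.67 × 3.67)
  = 57.34 / 61.1789 ≈ 0.9373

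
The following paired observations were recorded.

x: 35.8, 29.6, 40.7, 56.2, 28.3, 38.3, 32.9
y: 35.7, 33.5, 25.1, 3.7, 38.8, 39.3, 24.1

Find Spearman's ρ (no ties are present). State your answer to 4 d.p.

Rank x: 4, 2, 6, 7, 1, 5, 3
Rank y: 5, 4, 3, 1, 6, 7, 2
d = rank(x) − rank(y): -1, -2, 3, 6, -5, -2, 1; Σd² = 80
ρ = 1 − 6Σd² / [n(n²−1)] = 1 − 6×80 / (7×48) = 1 − 480/336 ≈ -0.4286

-0.4286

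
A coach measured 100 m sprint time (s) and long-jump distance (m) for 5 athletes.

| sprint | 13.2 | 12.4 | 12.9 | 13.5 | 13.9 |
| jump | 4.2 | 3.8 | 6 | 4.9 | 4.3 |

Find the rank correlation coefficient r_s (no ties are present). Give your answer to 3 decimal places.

Rank sprint: 3, 1, 2, 4, 5
Rank jump: 2, 1, 5, 4, 3
d = rank(sprint) − rank(jump): 1, 0, -3, 0, 2; Σd² = 14
ρ = 1 − 6Σd² / [n(n²−1)] = 1 − 6×14 / (5×24) = 1 − 84/120 ≈ 0.300

0.300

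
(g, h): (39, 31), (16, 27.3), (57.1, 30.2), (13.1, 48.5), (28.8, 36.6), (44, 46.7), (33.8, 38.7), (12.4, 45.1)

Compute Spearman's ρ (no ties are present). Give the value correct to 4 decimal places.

Rank g: 6, 3, 8, 2, 4, 7, 5, 1
Rank h: 3, 1, 2, 8, 4, 7, 5, 6
d = rank(g) − rank(h): 3, 2, 6, -6, 0, 0, 0, -5; Σd² = 110
ρ = 1 − 6Σd² / [n(n²−1)] = 1 − 6×110 / (8×63) = 1 − 660/504 ≈ -0.3095

-0.3095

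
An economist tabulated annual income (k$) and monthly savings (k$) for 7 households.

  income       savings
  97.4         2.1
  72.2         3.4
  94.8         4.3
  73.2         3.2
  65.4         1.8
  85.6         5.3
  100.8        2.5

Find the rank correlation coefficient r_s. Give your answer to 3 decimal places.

0.071

Rank income: 6, 2, 5, 3, 1, 4, 7
Rank savings: 2, 5, 6, 4, 1, 7, 3
d = rank(income) − rank(savings): 4, -3, -1, -1, 0, -3, 4; Σd² = 52
ρ = 1 − 6Σd² / [n(n²−1)] = 1 − 6×52 / (7×48) = 1 − 312/336 ≈ 0.071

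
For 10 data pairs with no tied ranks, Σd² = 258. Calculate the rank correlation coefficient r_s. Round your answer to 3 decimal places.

ρ = 1 − 6Σd² / [n(n²−1)] = 1 − 6×258 / (10×99)
  = 1 − 1548/990 = 1 − 1.5636 ≈ -0.564

-0.564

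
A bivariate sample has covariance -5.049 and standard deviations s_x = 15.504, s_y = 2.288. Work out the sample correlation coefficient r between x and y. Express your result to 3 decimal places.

-0.142

r = Cov(x,y) / (s_x · s_y) = -5.049 / (15.504 × 2.288)
  = -5.049 / 35.4732 ≈ -0.142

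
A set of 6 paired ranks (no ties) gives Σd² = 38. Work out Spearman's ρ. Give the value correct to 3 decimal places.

-0.086

ρ = 1 − 6Σd² / [n(n²−1)] = 1 − 6×38 / (6×35)
  = 1 − 228/210 = 1 − 1.0857 ≈ -0.086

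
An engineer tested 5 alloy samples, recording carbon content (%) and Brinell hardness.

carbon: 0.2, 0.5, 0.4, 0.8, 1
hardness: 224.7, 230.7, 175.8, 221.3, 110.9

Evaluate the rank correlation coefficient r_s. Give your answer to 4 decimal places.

-0.5000

Rank carbon: 1, 3, 2, 4, 5
Rank hardness: 4, 5, 2, 3, 1
d = rank(carbon) − rank(hardness): -3, -2, 0, 1, 4; Σd² = 30
ρ = 1 − 6Σd² / [n(n²−1)] = 1 − 6×30 / (5×24) = 1 − 180/120 ≈ -0.5000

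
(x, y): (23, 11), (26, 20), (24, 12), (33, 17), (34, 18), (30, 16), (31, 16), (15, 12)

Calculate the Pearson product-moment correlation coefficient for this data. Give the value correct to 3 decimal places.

0.669

n = 8, Σx = 216, Σy = 122, Σx² = 6112, Σy² = 1934, Σxy = 3390
nΣxy − ΣxΣy = 27120 − 26352 = 768
nΣx² − (Σx)² = 48896 − 46656 = 2240; nΣy² − (Σy)² = 15472 − 14884 = 588
r = 768 / √(2240 × 588) = 768 / 1147.6585 ≈ 0.669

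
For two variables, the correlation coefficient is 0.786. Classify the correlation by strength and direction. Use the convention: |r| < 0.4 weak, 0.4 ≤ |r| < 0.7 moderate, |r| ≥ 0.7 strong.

strong positive

r = 0.786 > 0 so the relationship is positive.
|r| = 0.786, which falls in the strong range.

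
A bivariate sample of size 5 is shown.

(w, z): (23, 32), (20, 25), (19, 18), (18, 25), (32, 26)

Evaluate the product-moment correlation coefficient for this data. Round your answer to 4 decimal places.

n = 5, Σw = 112, Σz = 126, Σw² = 2638, Σz² = 3274, Σwz = 2860
nΣwz − ΣwΣz = 14300 − 14112 = 188
nΣw² − (Σw)² = 13190 − 12544 = 646; nΣz² − (Σz)² = 16370 − 15876 = 494
r = 188 / √(646 × 494) = 188 / 564.9106 ≈ 0.3328

0.3328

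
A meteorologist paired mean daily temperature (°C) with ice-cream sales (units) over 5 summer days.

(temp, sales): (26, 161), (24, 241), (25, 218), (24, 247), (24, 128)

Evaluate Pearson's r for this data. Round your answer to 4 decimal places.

-0.3050

n = 5, Σx = 123, Σy = 995, Σx² = 3029, Σy² = 208919, Σxy = 24420
nΣxy − ΣxΣy = 122100 − 122385 = -285
nΣx² − (Σx)² = 15145 − 15129 = 16; nΣy² − (Σy)² = 1044595 − 990025 = 54570
r = -285 / √(16 × 54570) = -285 / 934.4089 ≈ -0.3050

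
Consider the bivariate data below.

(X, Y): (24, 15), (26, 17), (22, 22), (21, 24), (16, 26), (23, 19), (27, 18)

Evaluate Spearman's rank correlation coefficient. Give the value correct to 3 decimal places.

-0.857

Rank X: 5, 6, 3, 2, 1, 4, 7
Rank Y: 1, 2, 5, 6, 7, 4, 3
d = rank(X) − rank(Y): 4, 4, -2, -4, -6, 0, 4; Σd² = 104
ρ = 1 − 6Σd² / [n(n²−1)] = 1 − 6×104 / (7×48) = 1 − 624/336 ≈ -0.857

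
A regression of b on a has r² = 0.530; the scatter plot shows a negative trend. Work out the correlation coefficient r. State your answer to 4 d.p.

-0.7280

|r| = √0.530 = 0.7280
The association is negative, so r = −0.7280.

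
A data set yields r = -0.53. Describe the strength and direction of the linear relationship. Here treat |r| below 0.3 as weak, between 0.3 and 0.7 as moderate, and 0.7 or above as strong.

r = -0.53 < 0 so the relationship is negative.
|r| = 0.53, which falls in the moderate range.

moderate negative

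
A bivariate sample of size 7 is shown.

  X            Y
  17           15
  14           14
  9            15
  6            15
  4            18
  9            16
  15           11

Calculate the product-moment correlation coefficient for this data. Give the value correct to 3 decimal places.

-0.688

n = 7, ΣX = 74, ΣY = 104, ΣX² = 924, ΣY² = 1572, ΣXY = 1057
nΣXY − ΣXΣY = 7399 − 7696 = -297
nΣX² − (ΣX)² = 6468 − 5476 = 992; nΣY² − (ΣY)² = 11004 − 10816 = 188
r = -297 / √(992 × 188) = -297 / 431.8518 ≈ -0.688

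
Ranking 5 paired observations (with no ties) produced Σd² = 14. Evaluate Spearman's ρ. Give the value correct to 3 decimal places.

ρ = 1 − 6Σd² / [n(n²−1)] = 1 − 6×14 / (5×24)
  = 1 − 84/120 = 1 − 0.7000 ≈ 0.300

0.300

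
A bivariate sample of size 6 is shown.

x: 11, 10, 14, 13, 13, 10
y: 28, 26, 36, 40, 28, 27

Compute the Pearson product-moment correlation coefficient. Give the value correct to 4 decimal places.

n = 6, Σx = 71, Σy = 185, Σx² = 855, Σy² = 5869, Σxy = 2226
nΣxy − ΣxΣy = 13356 − 13135 = 221
nΣx² − (Σx)² = 5130 − 5041 = 89; nΣy² − (Σy)² = 35214 − 34225 = 989
r = 221 / √(89 × 989) = 221 / 296.6833 ≈ 0.7449

0.7449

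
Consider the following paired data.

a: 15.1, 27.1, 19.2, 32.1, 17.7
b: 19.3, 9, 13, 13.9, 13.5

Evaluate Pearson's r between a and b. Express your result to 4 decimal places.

n = 5, Σa = 111.2, Σb = 68.7, Σa² = 2674.76, Σb² = 997.95, Σab = 1470.07
nΣab − ΣaΣb = 7350.35 − 7639.44 = -289.09
nΣa² − (Σa)² = 13373.8 − 12365.44 = 1008.36; nΣb² − (Σb)² = 4989.75 − 4719.69 = 270.06
r = -289.09 / √(1008.36 × 270.06) = -289.09 / 521.8407 ≈ -0.5540

-0.5540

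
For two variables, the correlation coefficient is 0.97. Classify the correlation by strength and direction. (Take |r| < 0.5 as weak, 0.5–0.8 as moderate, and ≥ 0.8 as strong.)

strong positive

r = 0.97 > 0 so the relationship is positive.
|r| = 0.97, which falls in the strong range.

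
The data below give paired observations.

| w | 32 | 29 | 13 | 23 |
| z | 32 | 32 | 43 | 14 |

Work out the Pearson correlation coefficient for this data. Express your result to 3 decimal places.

-0.335

n = 4, Σw = 97, Σz = 121, Σw² = 2563, Σz² = 4093, Σwz = 2833
nΣwz − ΣwΣz = 11332 − 11737 = -405
nΣw² − (Σw)² = 10252 − 9409 = 843; nΣz² − (Σz)² = 16372 − 14641 = 1731
r = -405 / √(843 × 1731) = -405 / 1207.9872 ≈ -0.335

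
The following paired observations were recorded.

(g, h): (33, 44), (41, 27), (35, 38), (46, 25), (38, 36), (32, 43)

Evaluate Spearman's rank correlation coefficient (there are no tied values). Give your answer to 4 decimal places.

-0.9429

Rank g: 2, 5, 3, 6, 4, 1
Rank h: 6, 2, 4, 1, 3, 5
d = rank(g) − rank(h): -4, 3, -1, 5, 1, -4; Σd² = 68
ρ = 1 − 6Σd² / [n(n²−1)] = 1 − 6×68 / (6×35) = 1 − 408/210 ≈ -0.9429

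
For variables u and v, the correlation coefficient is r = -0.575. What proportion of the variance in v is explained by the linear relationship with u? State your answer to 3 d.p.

r² = (-0.575)² = 0.331

0.331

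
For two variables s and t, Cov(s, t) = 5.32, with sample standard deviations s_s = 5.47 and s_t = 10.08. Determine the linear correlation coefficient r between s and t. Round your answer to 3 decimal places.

r = Cov(s,t) / (s_s · s_t) = 5.32 / (5.47 × 10.08)
  = 5.32 / 55.1376 ≈ 0.096

0.096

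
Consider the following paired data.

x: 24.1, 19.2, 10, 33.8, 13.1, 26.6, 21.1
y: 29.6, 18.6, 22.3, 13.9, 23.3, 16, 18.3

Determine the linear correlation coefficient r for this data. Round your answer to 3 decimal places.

n = 7, Σx = 147.9, Σy = 142, Σx² = 3516.27, Σy² = 3046.4, Σxy = 2880.26
nΣxy − ΣxΣy = 20161.82 − 21001.8 = -839.98
nΣx² − (Σx)² = 24613.89 − 21874.41 = 2739.48; nΣy² − (Σy)² = 21324.8 − 20164 = 1160.8
r = -839.98 / √(2739.48 × 1160.8) = -839.98 / 1783.2522 ≈ -0.471

-0.471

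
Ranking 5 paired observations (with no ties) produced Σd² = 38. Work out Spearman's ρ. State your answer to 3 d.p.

-0.900

ρ = 1 − 6Σd² / [n(n²−1)] = 1 − 6×38 / (5×24)
  = 1 − 228/120 = 1 − 1.9000 ≈ -0.900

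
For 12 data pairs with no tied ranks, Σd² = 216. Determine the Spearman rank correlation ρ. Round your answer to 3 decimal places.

ρ = 1 − 6Σd² / [n(n²−1)] = 1 − 6×216 / (12×143)
  = 1 − 1296/1716 = 1 − 0.7552 ≈ 0.245

0.245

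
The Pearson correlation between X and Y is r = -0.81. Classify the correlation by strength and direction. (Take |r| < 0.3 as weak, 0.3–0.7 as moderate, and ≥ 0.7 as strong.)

strong negative

r = -0.81 < 0 so the relationship is negative.
|r| = 0.81, which falls in the strong range.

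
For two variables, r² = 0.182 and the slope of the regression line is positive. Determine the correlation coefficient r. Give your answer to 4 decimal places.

|r| = √0.182 = 0.4266
The association is positive, so r = 0.4266.

0.4266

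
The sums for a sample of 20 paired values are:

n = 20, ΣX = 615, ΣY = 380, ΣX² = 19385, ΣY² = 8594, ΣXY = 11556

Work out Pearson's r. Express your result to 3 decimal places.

-0.160

r = (nΣXY − ΣXΣY) / √[(nΣX² − (ΣX)²)(nΣY² − (ΣY)²)]
Numerator: 20×11556 − 615×380 = -2580
Denominator: √[(387700 − 378225)(171880 − 144400)] = √[9475 × 27480] = 16136.0776
r = -2580 / 16136.0776 ≈ -0.160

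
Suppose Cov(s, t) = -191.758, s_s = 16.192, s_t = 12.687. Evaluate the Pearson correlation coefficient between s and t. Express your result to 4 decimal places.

r = Cov(s,t) / (s_s · s_t) = -191.758 / (16.192 × 12.687)
  = -191.758 / 205.4279 ≈ -0.9335

-0.9335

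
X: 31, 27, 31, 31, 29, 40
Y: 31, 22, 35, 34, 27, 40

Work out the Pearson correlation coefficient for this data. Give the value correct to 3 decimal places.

0.872

n = 6, ΣX = 189, ΣY = 189, ΣX² = 6053, ΣY² = 6155, ΣXY = 6077
nΣXY − ΣXΣY = 36462 − 35721 = 741
nΣX² − (ΣX)² = 36318 − 35721 = 597; nΣY² − (ΣY)² = 36930 − 35721 = 1209
r = 741 / √(597 × 1209) = 741 / 849.5722 ≈ 0.872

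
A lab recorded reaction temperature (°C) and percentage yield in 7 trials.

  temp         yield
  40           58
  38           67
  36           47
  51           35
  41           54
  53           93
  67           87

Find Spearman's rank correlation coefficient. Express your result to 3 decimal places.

Rank temp: 3, 2, 1, 5, 4, 6, 7
Rank yield: 4, 5, 2, 1, 3, 7, 6
d = rank(temp) − rank(yield): -1, -3, -1, 4, 1, -1, 1; Σd² = 30
ρ = 1 − 6Σd² / [n(n²−1)] = 1 − 6×30 / (7×48) = 1 − 180/336 ≈ 0.464

0.464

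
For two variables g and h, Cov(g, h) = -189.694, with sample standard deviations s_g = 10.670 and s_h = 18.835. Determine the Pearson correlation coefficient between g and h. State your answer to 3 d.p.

r = Cov(g,h) / (s_g · s_h) = -189.694 / (10.670 × 18.835)
  = -189.694 / 200.9694 ≈ -0.944

-0.944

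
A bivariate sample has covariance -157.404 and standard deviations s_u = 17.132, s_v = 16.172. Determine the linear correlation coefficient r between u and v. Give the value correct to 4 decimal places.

-0.5681

r = Cov(u,v) / (s_u · s_v) = -157.404 / (17.132 × 16.172)
  = -157.404 / 277.0587 ≈ -0.5681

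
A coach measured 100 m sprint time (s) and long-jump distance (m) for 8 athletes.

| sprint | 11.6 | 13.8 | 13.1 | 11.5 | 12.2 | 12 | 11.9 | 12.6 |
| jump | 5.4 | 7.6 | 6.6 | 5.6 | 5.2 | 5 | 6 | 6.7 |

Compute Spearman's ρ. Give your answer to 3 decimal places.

0.595

Rank sprint: 2, 8, 7, 1, 5, 4, 3, 6
Rank jump: 3, 8, 6, 4, 2, 1, 5, 7
d = rank(sprint) − rank(jump): -1, 0, 1, -3, 3, 3, -2, -1; Σd² = 34
ρ = 1 − 6Σd² / [n(n²−1)] = 1 − 6×34 / (8×63) = 1 − 204/504 ≈ 0.595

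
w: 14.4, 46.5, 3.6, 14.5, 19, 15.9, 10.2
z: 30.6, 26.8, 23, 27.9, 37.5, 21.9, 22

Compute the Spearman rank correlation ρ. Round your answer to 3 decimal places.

0.286

Rank w: 3, 7, 1, 4, 6, 5, 2
Rank z: 6, 4, 3, 5, 7, 1, 2
d = rank(w) − rank(z): -3, 3, -2, -1, -1, 4, 0; Σd² = 40
ρ = 1 − 6Σd² / [n(n²−1)] = 1 − 6×40 / (7×48) = 1 − 240/336 ≈ 0.286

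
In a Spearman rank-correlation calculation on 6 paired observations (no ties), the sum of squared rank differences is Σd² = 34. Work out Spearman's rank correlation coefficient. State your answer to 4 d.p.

0.0286

ρ = 1 − 6Σd² / [n(n²−1)] = 1 − 6×34 / (6×35)
  = 1 − 204/210 = 1 − 0.97143 ≈ 0.0286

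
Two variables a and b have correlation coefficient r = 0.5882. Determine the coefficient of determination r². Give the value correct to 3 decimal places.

r² = (0.5882)² = 0.346

0.346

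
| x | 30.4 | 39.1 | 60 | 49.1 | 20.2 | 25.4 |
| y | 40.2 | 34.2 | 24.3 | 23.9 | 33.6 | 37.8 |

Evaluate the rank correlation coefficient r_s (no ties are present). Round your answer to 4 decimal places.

-0.5429

Rank x: 3, 4, 6, 5, 1, 2
Rank y: 6, 4, 2, 1, 3, 5
d = rank(x) − rank(y): -3, 0, 4, 4, -2, -3; Σd² = 54
ρ = 1 − 6Σd² / [n(n²−1)] = 1 − 6×54 / (6×35) = 1 − 324/210 ≈ -0.5429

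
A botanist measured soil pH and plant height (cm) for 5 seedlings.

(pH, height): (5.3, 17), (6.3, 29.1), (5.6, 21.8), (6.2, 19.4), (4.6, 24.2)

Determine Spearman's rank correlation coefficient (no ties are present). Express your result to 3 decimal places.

0.300

Rank pH: 2, 5, 3, 4, 1
Rank height: 1, 5, 3, 2, 4
d = rank(pH) − rank(height): 1, 0, 0, 2, -3; Σd² = 14
ρ = 1 − 6Σd² / [n(n²−1)] = 1 − 6×14 / (5×24) = 1 − 84/120 ≈ 0.300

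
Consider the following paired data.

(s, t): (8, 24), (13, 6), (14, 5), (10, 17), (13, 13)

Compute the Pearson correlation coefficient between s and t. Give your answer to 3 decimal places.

n = 5, Σs = 58, Σt = 65, Σs² = 698, Σt² = 1095, Σst = 679
nΣst − ΣsΣt = 3395 − 3770 = -375
nΣs² − (Σs)² = 3490 − 3364 = 126; nΣt² − (Σt)² = 5475 − 4225 = 1250
r = -375 / √(126 × 1250) = -375 / 396.8627 ≈ -0.945

-0.945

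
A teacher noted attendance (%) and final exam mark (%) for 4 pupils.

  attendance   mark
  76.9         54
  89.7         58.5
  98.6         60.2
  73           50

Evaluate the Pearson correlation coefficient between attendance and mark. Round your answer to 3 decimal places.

0.963

n = 4, Σx = 338.2, Σy = 222.7, Σx² = 29010.66, Σy² = 12462.29, Σxy = 18985.77
nΣxy − ΣxΣy = 75943.08 − 75317.14 = 625.94
nΣx² − (Σx)² = 116042.64 − 114379.24 = 1663.4; nΣy² − (Σy)² = 49849.16 − 49595.29 = 253.87
r = 625.94 / √(1663.4 × 253.87) = 625.94 / 649.8364 ≈ 0.963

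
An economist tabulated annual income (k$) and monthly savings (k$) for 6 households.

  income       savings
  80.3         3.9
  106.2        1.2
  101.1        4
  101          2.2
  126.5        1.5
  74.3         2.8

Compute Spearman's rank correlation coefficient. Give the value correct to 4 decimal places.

-0.5429

Rank income: 2, 5, 4, 3, 6, 1
Rank savings: 5, 1, 6, 3, 2, 4
d = rank(income) − rank(savings): -3, 4, -2, 0, 4, -3; Σd² = 54
ρ = 1 − 6Σd² / [n(n²−1)] = 1 − 6×54 / (6×35) = 1 − 324/210 ≈ -0.5429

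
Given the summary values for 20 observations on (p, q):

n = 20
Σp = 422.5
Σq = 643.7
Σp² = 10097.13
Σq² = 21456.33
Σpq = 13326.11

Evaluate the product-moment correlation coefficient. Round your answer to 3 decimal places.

-0.292

r = (nΣpq − ΣpΣq) / √[(nΣp² − (Σp)²)(nΣq² − (Σq)²)]
Numerator: 20×13326.11 − 422.5×643.7 = -5441.05
Denominator: √[(201942.6 − 178506.25)(429126.6 − 414349.69)] = √[23436.35 × 14776.91] = 18609.5899
r = -5441.05 / 18609.5899 ≈ -0.292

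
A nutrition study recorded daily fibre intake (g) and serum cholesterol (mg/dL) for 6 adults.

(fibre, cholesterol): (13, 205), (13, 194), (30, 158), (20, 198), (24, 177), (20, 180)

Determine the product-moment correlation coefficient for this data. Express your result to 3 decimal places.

-0.901

n = 6, Σx = 120, Σy = 1112, Σx² = 2614, Σy² = 207558, Σxy = 21735
nΣxy − ΣxΣy = 130410 − 133440 = -3030
nΣx² − (Σx)² = 15684 − 14400 = 1284; nΣy² − (Σy)² = 1245348 − 1236544 = 8804
r = -3030 / √(1284 × 8804) = -3030 / 3362.1921 ≈ -0.901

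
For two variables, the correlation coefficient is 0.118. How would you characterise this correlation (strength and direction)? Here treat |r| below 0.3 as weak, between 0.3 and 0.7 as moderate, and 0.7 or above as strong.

r = 0.118 > 0 so the relationship is positive.
|r| = 0.118, which falls in the weak range.

weak positive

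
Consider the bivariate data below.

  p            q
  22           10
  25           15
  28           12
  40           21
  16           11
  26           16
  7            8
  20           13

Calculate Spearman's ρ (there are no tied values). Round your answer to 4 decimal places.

0.7619

Rank p: 4, 5, 7, 8, 2, 6, 1, 3
Rank q: 2, 6, 4, 8, 3, 7, 1, 5
d = rank(p) − rank(q): 2, -1, 3, 0, -1, -1, 0, -2; Σd² = 20
ρ = 1 − 6Σd² / [n(n²−1)] = 1 − 6×20 / (8×63) = 1 − 120/504 ≈ 0.7619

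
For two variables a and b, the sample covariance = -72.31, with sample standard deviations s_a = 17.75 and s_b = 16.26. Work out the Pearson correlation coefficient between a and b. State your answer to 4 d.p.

-0.2505

r = Cov(a,b) / (s_a · s_b) = -72.31 / (17.75 × 16.26)
  = -72.31 / 288.6150 ≈ -0.2505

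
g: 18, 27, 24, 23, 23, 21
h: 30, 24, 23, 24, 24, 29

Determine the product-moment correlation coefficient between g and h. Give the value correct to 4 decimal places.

n = 6, Σg = 136, Σh = 154, Σg² = 3128, Σh² = 3998, Σgh = 3453
nΣgh − ΣgΣh = 20718 − 20944 = -226
nΣg² − (Σg)² = 18768 − 18496 = 272; nΣh² − (Σh)² = 23988 − 23716 = 272
r = -226 / √(272 × 272) = -226 / 272.0000 ≈ -0.8309

-0.8309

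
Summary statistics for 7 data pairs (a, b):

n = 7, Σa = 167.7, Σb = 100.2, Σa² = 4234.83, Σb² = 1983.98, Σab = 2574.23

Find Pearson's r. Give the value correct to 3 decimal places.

r = (nΣab − ΣaΣb) / √[(nΣa² − (Σa)²)(nΣb² − (Σb)²)]
Numerator: 7×2574.23 − 167.7×100.2 = 1216.07
Denominator: √[(29643.81 − 28123.29)(13887.86 − 10040.04)] = √[1520.52 × 3847.82] = 2418.8194
r = 1216.07 / 2418.8194 ≈ 0.503

0.503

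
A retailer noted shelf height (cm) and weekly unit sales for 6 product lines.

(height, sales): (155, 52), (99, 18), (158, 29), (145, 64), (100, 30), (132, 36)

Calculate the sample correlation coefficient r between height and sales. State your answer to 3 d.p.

0.603

n = 6, Σx = 789, Σy = 229, Σx² = 107239, Σy² = 10161, Σxy = 31456
nΣxy − ΣxΣy = 188736 − 180681 = 8055
nΣx² − (Σx)² = 643434 − 622521 = 20913; nΣy² − (Σy)² = 60966 − 52441 = 8525
r = 8055 / √(20913 × 8525) = 8055 / 13352.2779 ≈ 0.603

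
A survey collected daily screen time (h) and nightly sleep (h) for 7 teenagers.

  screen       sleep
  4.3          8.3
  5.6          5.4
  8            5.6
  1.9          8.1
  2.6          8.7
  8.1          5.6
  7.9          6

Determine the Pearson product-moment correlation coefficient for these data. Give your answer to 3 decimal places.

-0.866

n = 7, Σx = 38.4, Σy = 47.7, Σx² = 252.24, Σy² = 338.07, Σxy = 241.5
nΣxy − ΣxΣy = 1690.5 − 1831.68 = -141.18
nΣx² − (Σx)² = 1765.68 − 1474.56 = 291.12; nΣy² − (Σy)² = 2366.49 − 2275.29 = 91.2
r = -141.18 / √(291.12 × 91.2) = -141.18 / 162.9421 ≈ -0.866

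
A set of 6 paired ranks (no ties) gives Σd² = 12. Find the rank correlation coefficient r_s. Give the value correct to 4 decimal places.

0.6571

ρ = 1 − 6Σd² / [n(n²−1)] = 1 − 6×12 / (6×35)
  = 1 − 72/210 = 1 − 0.34286 ≈ 0.6571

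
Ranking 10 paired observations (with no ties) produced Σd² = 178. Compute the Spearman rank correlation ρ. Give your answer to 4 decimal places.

-0.0788

ρ = 1 − 6Σd² / [n(n²−1)] = 1 − 6×178 / (10×99)
  = 1 − 1068/990 = 1 − 1.07879 ≈ -0.0788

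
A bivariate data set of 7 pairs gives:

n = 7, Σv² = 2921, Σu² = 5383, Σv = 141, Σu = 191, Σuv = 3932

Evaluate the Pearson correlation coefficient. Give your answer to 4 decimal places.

r = (nΣuv − ΣuΣv) / √[(nΣu² − (Σu)²)(nΣv² − (Σv)²)]
Numerator: 7×3932 − 191×141 = 593
Denominator: √[(37681 − 36481)(20447 − 19881)] = √[1200 × 566] = 824.1359
r = 593 / 824.1359 ≈ 0.7195

0.7195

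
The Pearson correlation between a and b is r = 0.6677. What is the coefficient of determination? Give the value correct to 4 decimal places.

0.4458

r² = (0.6677)² = 0.4458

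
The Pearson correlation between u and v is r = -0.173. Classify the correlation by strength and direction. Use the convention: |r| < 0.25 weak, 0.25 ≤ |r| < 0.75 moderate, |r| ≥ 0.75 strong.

weak negative

r = -0.173 < 0 so the relationship is negative.
|r| = 0.173, which falls in the weak range.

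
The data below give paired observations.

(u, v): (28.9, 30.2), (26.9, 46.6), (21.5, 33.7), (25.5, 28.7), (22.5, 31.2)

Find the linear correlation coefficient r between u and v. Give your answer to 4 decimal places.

n = 5, Σu = 125.3, Σv = 170.4, Σu² = 3177.57, Σv² = 6016.42, Σuv = 4284.72
nΣuv − ΣuΣv = 21423.6 − 21351.12 = 72.48
nΣu² − (Σu)² = 15887.85 − 15700.09 = 187.76; nΣv² − (Σv)² = 30082.1 − 29036.16 = 1045.94
r = 72.48 / √(187.76 × 1045.94) = 72.48 / 443.1543 ≈ 0.1636

0.1636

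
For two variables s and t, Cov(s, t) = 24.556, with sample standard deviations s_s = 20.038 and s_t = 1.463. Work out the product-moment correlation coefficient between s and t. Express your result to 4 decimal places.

0.8376

r = Cov(s,t) / (s_s · s_t) = 24.556 / (20.038 × 1.463)
  = 24.556 / 29.3156 ≈ 0.8376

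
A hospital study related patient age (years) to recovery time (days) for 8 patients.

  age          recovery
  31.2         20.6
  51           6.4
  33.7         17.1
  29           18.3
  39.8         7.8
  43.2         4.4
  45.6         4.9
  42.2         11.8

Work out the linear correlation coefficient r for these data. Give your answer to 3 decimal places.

-0.885

n = 8, Σx = 315.7, Σy = 91.3, Σx² = 12861.61, Σy² = 1336.07, Σxy = 3298.01
nΣxy − ΣxΣy = 26384.08 − 28823.41 = -2439.33
nΣx² − (Σx)² = 102892.88 − 99666.49 = 3226.39; nΣy² − (Σy)² = 10688.56 − 8335.69 = 2352.87
r = -2439.33 / √(3226.39 × 2352.87) = -2439.33 / 2755.2271 ≈ -0.885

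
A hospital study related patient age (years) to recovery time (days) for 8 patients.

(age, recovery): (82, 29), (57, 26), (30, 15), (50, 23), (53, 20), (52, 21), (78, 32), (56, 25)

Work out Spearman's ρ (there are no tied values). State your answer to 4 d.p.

Rank age: 8, 6, 1, 2, 4, 3, 7, 5
Rank recovery: 7, 6, 1, 4, 2, 3, 8, 5
d = rank(age) − rank(recovery): 1, 0, 0, -2, 2, 0, -1, 0; Σd² = 10
ρ = 1 − 6Σd² / [n(n²−1)] = 1 − 6×10 / (8×63) = 1 − 60/504 ≈ 0.8810

0.8810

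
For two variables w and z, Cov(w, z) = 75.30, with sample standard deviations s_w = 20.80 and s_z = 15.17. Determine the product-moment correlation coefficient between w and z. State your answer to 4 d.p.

r = Cov(w,z) / (s_w · s_z) = 75.30 / (20.80 × 15.17)
  = 75.30 / 315.5360 ≈ 0.2386

0.2386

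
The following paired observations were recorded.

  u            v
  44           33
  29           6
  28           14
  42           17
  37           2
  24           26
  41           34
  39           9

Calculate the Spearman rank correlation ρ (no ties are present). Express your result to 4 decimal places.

0.3810

Rank u: 8, 3, 2, 7, 4, 1, 6, 5
Rank v: 7, 2, 4, 5, 1, 6, 8, 3
d = rank(u) − rank(v): 1, 1, -2, 2, 3, -5, -2, 2; Σd² = 52
ρ = 1 − 6Σd² / [n(n²−1)] = 1 − 6×52 / (8×63) = 1 − 312/504 ≈ 0.3810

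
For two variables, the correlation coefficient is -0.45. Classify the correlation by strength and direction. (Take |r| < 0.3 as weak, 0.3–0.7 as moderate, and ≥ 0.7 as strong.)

r = -0.45 < 0 so the relationship is negative.
|r| = 0.45, which falls in the moderate range.

moderate negative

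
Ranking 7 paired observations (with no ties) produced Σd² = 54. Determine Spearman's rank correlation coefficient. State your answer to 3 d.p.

ρ = 1 − 6Σd² / [n(n²−1)] = 1 − 6×54 / (7×48)
  = 1 − 324/336 = 1 − 0.9643 ≈ 0.036

0.036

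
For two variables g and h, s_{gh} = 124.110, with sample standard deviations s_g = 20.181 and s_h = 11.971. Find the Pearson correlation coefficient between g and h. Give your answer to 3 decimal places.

r = Cov(g,h) / (s_g · s_h) = 124.110 / (20.181 × 11.971)
  = 124.110 / 241.5868 ≈ 0.514

0.514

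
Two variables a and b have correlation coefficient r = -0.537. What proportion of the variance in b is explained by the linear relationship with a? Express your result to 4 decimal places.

r² = (-0.537)² = 0.2884

0.2884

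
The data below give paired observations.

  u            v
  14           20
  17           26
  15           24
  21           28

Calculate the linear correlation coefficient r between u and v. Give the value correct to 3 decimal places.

n = 4, Σu = 67, Σv = 98, Σu² = 1151, Σv² = 2436, Σuv = 1670
nΣuv − ΣuΣv = 6680 − 6566 = 114
nΣu² − (Σu)² = 4604 − 4489 = 115; nΣv² − (Σv)² = 9744 − 9604 = 140
r = 114 / √(115 × 140) = 114 / 126.8858 ≈ 0.898

0.898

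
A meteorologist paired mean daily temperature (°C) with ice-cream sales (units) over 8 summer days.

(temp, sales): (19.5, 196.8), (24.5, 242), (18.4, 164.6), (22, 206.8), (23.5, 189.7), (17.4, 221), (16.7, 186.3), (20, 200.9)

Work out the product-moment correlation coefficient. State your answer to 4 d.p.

n = 8, Σx = 162, Σy = 1608.1, Σx² = 3336.96, Σy² = 327049.23, Σxy = 32777.4
nΣxy − ΣxΣy = 262219.2 − 260512.2 = 1707
nΣx² − (Σx)² = 26695.68 − 26244 = 451.68; nΣy² − (Σy)² = 2616393.84 − 2585985.61 = 30408.23
r = 1707 / √(451.68 × 30408.23) = 1707 / 3706.0477 ≈ 0.4606

0.4606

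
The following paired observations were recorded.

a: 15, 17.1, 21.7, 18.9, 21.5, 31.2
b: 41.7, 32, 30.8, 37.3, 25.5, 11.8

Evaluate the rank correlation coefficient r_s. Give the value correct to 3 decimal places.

Rank a: 1, 2, 5, 3, 4, 6
Rank b: 6, 4, 3, 5, 2, 1
d = rank(a) − rank(b): -5, -2, 2, -2, 2, 5; Σd² = 66
ρ = 1 − 6Σd² / [n(n²−1)] = 1 − 6×66 / (6×35) = 1 − 396/210 ≈ -0.886

-0.886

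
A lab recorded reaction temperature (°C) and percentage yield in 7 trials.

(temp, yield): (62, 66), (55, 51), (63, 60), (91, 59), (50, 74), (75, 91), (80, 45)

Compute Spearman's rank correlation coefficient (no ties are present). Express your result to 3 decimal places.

Rank temp: 3, 2, 4, 7, 1, 5, 6
Rank yield: 5, 2, 4, 3, 6, 7, 1
d = rank(temp) − rank(yield): -2, 0, 0, 4, -5, -2, 5; Σd² = 74
ρ = 1 − 6Σd² / [n(n²−1)] = 1 − 6×74 / (7×48) = 1 − 444/336 ≈ -0.321

-0.321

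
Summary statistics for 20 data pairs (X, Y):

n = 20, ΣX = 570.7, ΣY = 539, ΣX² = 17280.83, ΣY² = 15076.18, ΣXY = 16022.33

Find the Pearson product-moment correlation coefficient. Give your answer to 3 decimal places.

0.867

r = (nΣXY − ΣXΣY) / √[(nΣX² − (ΣX)²)(nΣY² − (ΣY)²)]
Numerator: 20×16022.33 − 570.7×539 = 12839.3
Denominator: √[(345616.6 − 325698.49)(301523.6 − 290521)] = √[19918.11 × 11002.6] = 14803.7494
r = 12839.3 / 14803.7494 ≈ 0.867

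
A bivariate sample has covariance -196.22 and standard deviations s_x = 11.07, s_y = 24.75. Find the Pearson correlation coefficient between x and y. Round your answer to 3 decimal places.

-0.716

r = Cov(x,y) / (s_x · s_y) = -196.22 / (11.07 × 24.75)
  = -196.22 / 273.9825 ≈ -0.716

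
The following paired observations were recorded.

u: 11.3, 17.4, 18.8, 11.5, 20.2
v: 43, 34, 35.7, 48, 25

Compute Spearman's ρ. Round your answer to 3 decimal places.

-0.800

Rank u: 1, 3, 4, 2, 5
Rank v: 4, 2, 3, 5, 1
d = rank(u) − rank(v): -3, 1, 1, -3, 4; Σd² = 36
ρ = 1 − 6Σd² / [n(n²−1)] = 1 − 6×36 / (5×24) = 1 − 216/120 ≈ -0.800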